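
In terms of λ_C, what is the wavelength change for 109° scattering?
1.3256 λ_C

The Compton shift formula is:
Δλ = λ_C(1 - cos θ)

Dividing both sides by λ_C:
Δλ/λ_C = 1 - cos θ

For θ = 109°:
Δλ/λ_C = 1 - cos(109°)
Δλ/λ_C = 1 - -0.3256
Δλ/λ_C = 1.3256

This means the shift is 1.3256 × λ_C = 3.2162 pm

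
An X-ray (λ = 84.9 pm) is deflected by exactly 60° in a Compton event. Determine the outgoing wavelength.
86.1132 pm

Using the Compton formula: λ' = λ + λ_C(1 − cos θ)

For θ = 60°, cos θ = 1/2 (exact) = 0.5000, so:
1 − cos 60° = 1 − (1/2) = 0.5000

Δλ = λ_C × 0.5000 = 2.4263 × 0.5000 = 1.2132 pm

λ' = 84.9 + 1.2132 = 86.1132 pm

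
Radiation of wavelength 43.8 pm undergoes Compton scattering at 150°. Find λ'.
48.3276 pm

Using the Compton formula: λ' = λ + λ_C(1 − cos θ)

For θ = 150°, cos θ = -√3/2 (exact) ≈ -0.8660, so:
1 − cos 150° = 1 − (-√3/2) ≈ 1.8660

Δλ = λ_C × 1.8660 = 2.4263 × 1.8660 = 4.5276 pm

λ' = 43.8 + 4.5276 = 48.3276 pm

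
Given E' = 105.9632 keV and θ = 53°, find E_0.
115.5000 keV

Convert final energy to wavelength (hc ≈ 1239.842 keV·pm):
λ' = hc/E' = 1239.842 / 105.9632 = 11.7007 pm

Calculate the Compton shift:
Δλ = λ_C(1 - cos(53°))
Δλ = 2.4263 × (1 - cos(53°))
Δλ = 0.9661 pm

Initial wavelength:
λ = λ' - Δλ = 11.7007 - 0.9661 = 10.7346 pm

Initial energy:
E = hc/λ = 1239.842 / 10.7346 = 115.5000 keV

(Intermediate values are shown rounded; full precision is carried through to the final answer.)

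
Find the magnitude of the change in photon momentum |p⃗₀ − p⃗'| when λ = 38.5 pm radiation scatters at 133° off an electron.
3.0061e-23 kg·m/s

Photon momentum magnitude is p = h/λ.

Initial momentum:
p₀ = h/λ = 6.6261e-34/3.8500e-11 = 1.7211e-23 kg·m/s

After scattering:
λ' = λ + Δλ = 38.5 + 4.0810 = 42.5810 pm
p' = h/λ' = 6.6261e-34/4.2581e-11 = 1.5561e-23 kg·m/s

Momentum is a vector; the scattered photon's direction makes angle θ = 133° with the incident direction. The magnitude of the vector change Δp⃗ = p⃗₀ − p⃗' is found from the law of cosines:
|Δp⃗|² = p₀² + p'² − 2p₀p'cos θ
|Δp⃗|² = (1.7211e-23)² + (1.5561e-23)² − 2·1.7211e-23·1.5561e-23·cos(133°)
|Δp⃗| = 3.0061e-23 kg·m/s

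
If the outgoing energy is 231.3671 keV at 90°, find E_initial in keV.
422.8000 keV

Convert final energy to wavelength (hc ≈ 1239.842 keV·pm):
λ' = hc/E' = 1239.842 / 231.3671 = 5.3588 pm

Calculate the Compton shift:
Δλ = λ_C(1 - cos(90°))
Δλ = 2.4263 × (1 - cos(90°))
Δλ = 2.4263 pm

Initial wavelength:
λ = λ' - Δλ = 5.3588 - 2.4263 = 2.9325 pm

Initial energy:
E = hc/λ = 1239.842 / 2.9325 = 422.8000 keV

(Intermediate values are shown rounded; full precision is carried through to the final answer.)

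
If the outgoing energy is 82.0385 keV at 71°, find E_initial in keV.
92.0000 keV

Convert final energy to wavelength (hc ≈ 1239.842 keV·pm):
λ' = hc/E' = 1239.842 / 82.0385 = 15.1129 pm

Calculate the Compton shift:
Δλ = λ_C(1 - cos(71°))
Δλ = 2.4263 × (1 - cos(71°))
Δλ = 1.6364 pm

Initial wavelength:
λ = λ' - Δλ = 15.1129 - 1.6364 = 13.4765 pm

Initial energy:
E = hc/λ = 1239.842 / 13.4765 = 92.0000 keV

(Intermediate values are shown rounded; full precision is carried through to the final answer.)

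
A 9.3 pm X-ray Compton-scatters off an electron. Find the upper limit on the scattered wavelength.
14.1526 pm (at θ = 180°)

The Compton shift is Δλ = λ_C(1 − cos θ).

Since cos θ ranges from −1 to 1, the factor (1 − cos θ) ranges from 0 to 2; the maximum shift occurs at θ = 180° (backscattering):
Δλ_max = 2λ_C = 2 × 2.4263 pm = 4.8526 pm

Maximum scattered wavelength:
λ'_max = λ₀ + Δλ_max = 9.3 + 4.8526 = 14.1526 pm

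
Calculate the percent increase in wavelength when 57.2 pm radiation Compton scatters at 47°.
1.3489%

Calculate the Compton shift:
Δλ = λ_C(1 - cos(47°))
Δλ = 2.4263 × (1 - cos(47°))
Δλ = 2.4263 × 0.3180
Δλ = 0.7716 pm

Percentage change:
(Δλ/λ₀) × 100 = (0.7716/57.2) × 100
= 1.3489%

(Intermediate values are shown rounded; full precision is carried through to the final answer.)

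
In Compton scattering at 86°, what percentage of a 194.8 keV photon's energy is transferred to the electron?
0.2618 (or 26.18%)

Calculate initial and final photon energies:

Initial: E₀ = 194.8 keV → λ₀ = 6.3647 pm
Compton shift: Δλ = 2.2571 pm
Final wavelength: λ' = 8.6218 pm
Final energy: E' = 143.8040 keV

Fractional energy loss:
(E₀ - E')/E₀ = (194.8000 - 143.8040)/194.8000
= 50.9960/194.8000
= 0.2618
= 26.18%

(Intermediate values are shown rounded; full precision is carried through to the final answer.)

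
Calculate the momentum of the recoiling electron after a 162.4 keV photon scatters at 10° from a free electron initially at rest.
1.5098e-23 kg·m/s

The electron is initially at rest, so by conservation of momentum:
p⃗_e = p⃗₀ − p⃗'  (incident photon momentum minus scattered photon momentum)

Photon momentum magnitudes (p = h/λ = E/c):
λ₀ = hc/E₀ = 7.6345 pm → p₀ = h/λ₀ = 8.6791e-23 kg·m/s
Δλ = λ_C(1 − cos 10°) = 0.0369 pm
λ' = 7.6714 pm → p' = h/λ' = 8.6374e-23 kg·m/s

The scattered photon makes angle θ = 10° with the incident direction, so by the law of cosines:
|p⃗_e|² = p₀² + p'² − 2p₀p'cos θ
|p⃗_e|² = (8.6791e-23)² + (8.6374e-23)² − 2·8.6791e-23·8.6374e-23·cos(10°)
|p⃗_e| = 1.5098e-23 kg·m/s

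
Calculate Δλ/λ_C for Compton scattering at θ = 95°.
1.0872 λ_C

The Compton shift formula is:
Δλ = λ_C(1 - cos θ)

Dividing both sides by λ_C:
Δλ/λ_C = 1 - cos θ

For θ = 95°:
Δλ/λ_C = 1 - cos(95°)
Δλ/λ_C = 1 - -0.0872
Δλ/λ_C = 1.0872

This means the shift is 1.0872 × λ_C = 2.6378 pm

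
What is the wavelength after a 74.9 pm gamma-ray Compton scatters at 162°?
79.6339 pm

Using the Compton scattering formula:
λ' = λ + Δλ = λ + λ_C(1 - cos θ)

Given:
- Initial wavelength λ = 74.9 pm
- Scattering angle θ = 162°
- Compton wavelength λ_C ≈ 2.4263 pm

Calculate the shift:
Δλ = 2.4263 × (1 - cos(162°))
Δλ = 2.4263 × 1.9511
Δλ = 4.7339 pm

Final wavelength:
λ' = 74.9 + 4.7339 = 79.6339 pm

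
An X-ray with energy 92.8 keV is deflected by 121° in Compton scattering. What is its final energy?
72.7764 keV

First convert energy to wavelength:
λ = hc/E, with hc ≈ 1239.842 keV·pm (i.e. 1239.842 eV·nm)

For E = 92.8 keV = 92800 eV:
λ = 1239.842 keV·pm / 92.8 keV
λ = 13.3604 pm

Calculate the Compton shift:
Δλ = λ_C(1 - cos(121°)) = 2.4263 × 1.5150
Δλ = 3.6760 pm

Final wavelength:
λ' = 13.3604 + 3.6760 = 17.0363 pm

Final energy:
E' = hc/λ' = 1239.842 / 17.0363 = 72.7764 keV

(Intermediate values are shown rounded; full precision is carried through to the final answer.)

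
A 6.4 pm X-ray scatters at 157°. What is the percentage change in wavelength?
72.8084%

Calculate the Compton shift:
Δλ = λ_C(1 - cos(157°))
Δλ = 2.4263 × (1 - cos(157°))
Δλ = 2.4263 × 1.9205
Δλ = 4.6597 pm

Percentage change:
(Δλ/λ₀) × 100 = (4.6597/6.4) × 100
= 72.8084%

(Intermediate values are shown rounded; full precision is carried through to the final answer.)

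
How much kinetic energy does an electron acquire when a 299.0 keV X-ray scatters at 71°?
84.6061 keV

By energy conservation: K_e = E_initial - E_final

First find the scattered photon energy:
Initial wavelength: λ = hc/E = 4.1466 pm
Compton shift: Δλ = λ_C(1 - cos(71°)) = 1.6364 pm
Final wavelength: λ' = 4.1466 + 1.6364 = 5.7830 pm
Final photon energy: E' = hc/λ' = 214.3939 keV

Electron kinetic energy:
K_e = E - E' = 299.0000 - 214.3939 = 84.6061 keV

(Intermediate values are shown rounded; full precision is carried through to the final answer.)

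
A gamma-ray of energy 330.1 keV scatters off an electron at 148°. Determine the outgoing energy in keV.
150.4681 keV

First convert energy to wavelength:
λ = hc/E, with hc ≈ 1239.842 keV·pm (i.e. 1239.842 eV·nm)

For E = 330.1 keV = 330100 eV:
λ = 1239.842 keV·pm / 330.1 keV
λ = 3.7560 pm

Calculate the Compton shift:
Δλ = λ_C(1 - cos(148°)) = 2.4263 × 1.8480
Δλ = 4.4839 pm

Final wavelength:
λ' = 3.7560 + 4.4839 = 8.2399 pm

Final energy:
E' = hc/λ' = 1239.842 / 8.2399 = 150.4681 keV

(Intermediate values are shown rounded; full precision is carried through to the final answer.)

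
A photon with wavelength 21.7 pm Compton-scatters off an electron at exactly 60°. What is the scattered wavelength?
22.9132 pm

Using the Compton formula: λ' = λ + λ_C(1 − cos θ)

For θ = 60°, cos θ = 1/2 (exact) = 0.5000, so:
1 − cos 60° = 1 − (1/2) = 0.5000

Δλ = λ_C × 0.5000 = 2.4263 × 0.5000 = 1.2132 pm

λ' = 21.7 + 1.2132 = 22.9132 pm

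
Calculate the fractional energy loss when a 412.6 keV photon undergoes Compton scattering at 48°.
0.2108 (or 21.08%)

Calculate initial and final photon energies:

Initial: E₀ = 412.6 keV → λ₀ = 3.0049 pm
Compton shift: Δλ = 0.8028 pm
Final wavelength: λ' = 3.8077 pm
Final energy: E' = 325.6109 keV

Fractional energy loss:
(E₀ - E')/E₀ = (412.6000 - 325.6109)/412.6000
= 86.9891/412.6000
= 0.2108
= 21.08%

(Intermediate values are shown rounded; full precision is carried through to the final answer.)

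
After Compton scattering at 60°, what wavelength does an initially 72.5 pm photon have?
73.7132 pm

Using the Compton formula: λ' = λ + λ_C(1 − cos θ)

For θ = 60°, cos θ = 1/2 (exact) = 0.5000, so:
1 − cos 60° = 1 − (1/2) = 0.5000

Δλ = λ_C × 0.5000 = 2.4263 × 0.5000 = 1.2132 pm

λ' = 72.5 + 1.2132 = 73.7132 pm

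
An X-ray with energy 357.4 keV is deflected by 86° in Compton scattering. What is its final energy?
216.5240 keV

First convert energy to wavelength:
λ = hc/E, with hc ≈ 1239.842 keV·pm (i.e. 1239.842 eV·nm)

For E = 357.4 keV = 357400 eV:
λ = 1239.842 keV·pm / 357.4 keV
λ = 3.4691 pm

Calculate the Compton shift:
Δλ = λ_C(1 - cos(86°)) = 2.4263 × 0.9302
Δλ = 2.2571 pm

Final wavelength:
λ' = 3.4691 + 2.2571 = 5.7261 pm

Final energy:
E' = hc/λ' = 1239.842 / 5.7261 = 216.5240 keV

(Intermediate values are shown rounded; full precision is carried through to the final answer.)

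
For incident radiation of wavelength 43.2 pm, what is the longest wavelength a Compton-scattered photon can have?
48.0526 pm (at θ = 180°)

The Compton shift is Δλ = λ_C(1 − cos θ).

Since cos θ ranges from −1 to 1, the factor (1 − cos θ) ranges from 0 to 2; the maximum shift occurs at θ = 180° (backscattering):
Δλ_max = 2λ_C = 2 × 2.4263 pm = 4.8526 pm

Maximum scattered wavelength:
λ'_max = λ₀ + Δλ_max = 43.2 + 4.8526 = 48.0526 pm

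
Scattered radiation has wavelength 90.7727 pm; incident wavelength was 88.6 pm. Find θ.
84.00°

First find the wavelength shift:
Δλ = λ' - λ = 90.7727 - 88.6 = 2.1727 pm

Using Δλ = λ_C(1 - cos θ), with λ_C = h/(m_e·c) ≈ 2.42631024 pm:
cos θ = 1 - Δλ/λ_C
cos θ = 1 - 2.1727/2.42631024
cos θ = 0.104525

θ = arccos(0.104525)
θ = 84.00°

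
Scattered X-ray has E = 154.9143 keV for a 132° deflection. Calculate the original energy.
313.6001 keV

Convert final energy to wavelength (hc ≈ 1239.842 keV·pm):
λ' = hc/E' = 1239.842 / 154.9143 = 8.0034 pm

Calculate the Compton shift:
Δλ = λ_C(1 - cos(132°))
Δλ = 2.4263 × (1 - cos(132°))
Δλ = 4.0498 pm

Initial wavelength:
λ = λ' - Δλ = 8.0034 - 4.0498 = 3.9536 pm

Initial energy:
E = hc/λ = 1239.842 / 3.9536 = 313.6001 keV

(Intermediate values are shown rounded; full precision is carried through to the final answer.)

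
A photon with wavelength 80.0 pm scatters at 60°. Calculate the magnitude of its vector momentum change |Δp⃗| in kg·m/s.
8.2214e-24 kg·m/s

Photon momentum magnitude is p = h/λ.

Initial momentum:
p₀ = h/λ = 6.6261e-34/8.0000e-11 = 8.2826e-24 kg·m/s

After scattering:
λ' = λ + Δλ = 80.0 + 1.2132 = 81.2132 pm
p' = h/λ' = 6.6261e-34/8.1213e-11 = 8.1589e-24 kg·m/s

Momentum is a vector; the scattered photon's direction makes angle θ = 60° with the incident direction. The magnitude of the vector change Δp⃗ = p⃗₀ − p⃗' is found from the law of cosines:
|Δp⃗|² = p₀² + p'² − 2p₀p'cos θ
|Δp⃗|² = (8.2826e-24)² + (8.1589e-24)² − 2·8.2826e-24·8.1589e-24·cos(60°)
|Δp⃗| = 8.2214e-24 kg·m/s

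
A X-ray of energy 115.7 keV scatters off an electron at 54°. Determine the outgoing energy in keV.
105.8232 keV

First convert energy to wavelength:
λ = hc/E, with hc ≈ 1239.842 keV·pm (i.e. 1239.842 eV·nm)

For E = 115.7 keV = 115700 eV:
λ = 1239.842 keV·pm / 115.7 keV
λ = 10.7160 pm

Calculate the Compton shift:
Δλ = λ_C(1 - cos(54°)) = 2.4263 × 0.4122
Δλ = 1.0002 pm

Final wavelength:
λ' = 10.7160 + 1.0002 = 11.7162 pm

Final energy:
E' = hc/λ' = 1239.842 / 11.7162 = 105.8232 keV

(Intermediate values are shown rounded; full precision is carried through to the final answer.)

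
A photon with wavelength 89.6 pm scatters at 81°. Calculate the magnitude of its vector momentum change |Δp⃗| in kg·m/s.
9.4991e-24 kg·m/s

Photon momentum magnitude is p = h/λ.

Initial momentum:
p₀ = h/λ = 6.6261e-34/8.9600e-11 = 7.3952e-24 kg·m/s

After scattering:
λ' = λ + Δλ = 89.6 + 2.0468 = 91.6468 pm
p' = h/λ' = 6.6261e-34/9.1647e-11 = 7.2300e-24 kg·m/s

Momentum is a vector; the scattered photon's direction makes angle θ = 81° with the incident direction. The magnitude of the vector change Δp⃗ = p⃗₀ − p⃗' is found from the law of cosines:
|Δp⃗|² = p₀² + p'² − 2p₀p'cos θ
|Δp⃗|² = (7.3952e-24)² + (7.2300e-24)² − 2·7.3952e-24·7.2300e-24·cos(81°)
|Δp⃗| = 9.4991e-24 kg·m/s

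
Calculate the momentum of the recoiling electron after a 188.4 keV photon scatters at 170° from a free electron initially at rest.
1.5827e-22 kg·m/s

The electron is initially at rest, so by conservation of momentum:
p⃗_e = p⃗₀ − p⃗'  (incident photon momentum minus scattered photon momentum)

Photon momentum magnitudes (p = h/λ = E/c):
λ₀ = hc/E₀ = 6.5809 pm → p₀ = h/λ₀ = 1.0069e-22 kg·m/s
Δλ = λ_C(1 − cos 170°) = 4.8158 pm
λ' = 11.3967 pm → p' = h/λ' = 5.8140e-23 kg·m/s

The scattered photon makes angle θ = 170° with the incident direction, so by the law of cosines:
|p⃗_e|² = p₀² + p'² − 2p₀p'cos θ
|p⃗_e|² = (1.0069e-22)² + (5.8140e-23)² − 2·1.0069e-22·5.8140e-23·cos(170°)
|p⃗_e| = 1.5827e-22 kg·m/s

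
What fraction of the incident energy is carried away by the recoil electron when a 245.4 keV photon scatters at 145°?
0.4663 (or 46.63%)

Calculate initial and final photon energies:

Initial: E₀ = 245.4 keV → λ₀ = 5.0523 pm
Compton shift: Δλ = 4.4138 pm
Final wavelength: λ' = 9.4662 pm
Final energy: E' = 130.9763 keV

Fractional energy loss:
(E₀ - E')/E₀ = (245.4000 - 130.9763)/245.4000
= 114.4237/245.4000
= 0.4663
= 46.63%

(Intermediate values are shown rounded; full precision is carried through to the final answer.)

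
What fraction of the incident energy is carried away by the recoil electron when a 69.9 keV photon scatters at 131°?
0.1847 (or 18.47%)

Calculate initial and final photon energies:

Initial: E₀ = 69.9 keV → λ₀ = 17.7374 pm
Compton shift: Δλ = 4.0181 pm
Final wavelength: λ' = 21.7555 pm
Final energy: E' = 56.9899 keV

Fractional energy loss:
(E₀ - E')/E₀ = (69.9000 - 56.9899)/69.9000
= 12.9101/69.9000
= 0.1847
= 18.47%

(Intermediate values are shown rounded; full precision is carried through to the final answer.)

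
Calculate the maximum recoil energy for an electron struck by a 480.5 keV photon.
313.6962 keV

Maximum energy transfer occurs at θ = 180° (backscattering).

Initial photon: E₀ = 480.5 keV → λ₀ = 2.5803 pm

Maximum Compton shift (at 180°):
Δλ_max = 2λ_C = 2 × 2.4263 = 4.8526 pm

Final wavelength:
λ' = 2.5803 + 4.8526 = 7.4329 pm

Minimum photon energy (maximum energy to electron):
E'_min = hc/λ' = 166.8038 keV

Maximum electron kinetic energy:
K_max = E₀ - E'_min = 480.5000 - 166.8038 = 313.6962 keV

(Intermediate values are shown rounded; full precision is carried through to the final answer.)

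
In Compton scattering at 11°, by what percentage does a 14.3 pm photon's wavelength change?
0.3117%

Calculate the Compton shift:
Δλ = λ_C(1 - cos(11°))
Δλ = 2.4263 × (1 - cos(11°))
Δλ = 2.4263 × 0.0184
Δλ = 0.0446 pm

Percentage change:
(Δλ/λ₀) × 100 = (0.0446/14.3) × 100
= 0.3117%

(Intermediate values are shown rounded; full precision is carried through to the final answer.)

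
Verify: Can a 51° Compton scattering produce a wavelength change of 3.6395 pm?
No, inconsistent

Calculate the expected shift for θ = 51°:

Δλ_expected = λ_C(1 - cos(51°))
Δλ_expected = 2.4263 × (1 - cos(51°))
Δλ_expected = 2.4263 × 0.3707
Δλ_expected = 0.8994 pm

Given shift: 3.6395 pm
Expected shift: 0.8994 pm
Difference: 2.7401 pm

The values do not match. The given shift corresponds to θ ≈ 120.0°, not 51°.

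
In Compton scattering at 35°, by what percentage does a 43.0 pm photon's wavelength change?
1.0204%

Calculate the Compton shift:
Δλ = λ_C(1 - cos(35°))
Δλ = 2.4263 × (1 - cos(35°))
Δλ = 2.4263 × 0.1808
Δλ = 0.4388 pm

Percentage change:
(Δλ/λ₀) × 100 = (0.4388/43.0) × 100
= 1.0204%

(Intermediate values are shown rounded; full precision is carried through to the final answer.)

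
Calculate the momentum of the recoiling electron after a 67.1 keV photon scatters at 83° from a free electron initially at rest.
4.5152e-23 kg·m/s

The electron is initially at rest, so by conservation of momentum:
p⃗_e = p⃗₀ − p⃗'  (incident photon momentum minus scattered photon momentum)

Photon momentum magnitudes (p = h/λ = E/c):
λ₀ = hc/E₀ = 18.4775 pm → p₀ = h/λ₀ = 3.5860e-23 kg·m/s
Δλ = λ_C(1 − cos 83°) = 2.1306 pm
λ' = 20.6081 pm → p' = h/λ' = 3.2153e-23 kg·m/s

The scattered photon makes angle θ = 83° with the incident direction, so by the law of cosines:
|p⃗_e|² = p₀² + p'² − 2p₀p'cos θ
|p⃗_e|² = (3.5860e-23)² + (3.2153e-23)² − 2·3.5860e-23·3.2153e-23·cos(83°)
|p⃗_e| = 4.5152e-23 kg·m/s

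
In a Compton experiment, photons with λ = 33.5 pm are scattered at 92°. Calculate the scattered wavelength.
36.0110 pm

Using the Compton scattering formula:
λ' = λ + Δλ = λ + λ_C(1 - cos θ)

Given:
- Initial wavelength λ = 33.5 pm
- Scattering angle θ = 92°
- Compton wavelength λ_C ≈ 2.4263 pm

Calculate the shift:
Δλ = 2.4263 × (1 - cos(92°))
Δλ = 2.4263 × 1.0349
Δλ = 2.5110 pm

Final wavelength:
λ' = 33.5 + 2.5110 = 36.0110 pm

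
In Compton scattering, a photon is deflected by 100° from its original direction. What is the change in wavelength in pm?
2.8476 pm

Using the Compton scattering formula:
Δλ = λ_C(1 - cos θ)

where λ_C = h/(m_e·c) ≈ 2.4263 pm is the Compton wavelength of an electron.

For θ = 100°:
cos(100°) = -0.1736
1 - cos(100°) = 1.1736

Δλ = 2.4263 × 1.1736
Δλ = 2.8476 pm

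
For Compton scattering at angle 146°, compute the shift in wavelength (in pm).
4.4378 pm

Using the Compton scattering formula:
Δλ = λ_C(1 - cos θ)

where λ_C = h/(m_e·c) ≈ 2.4263 pm is the Compton wavelength of an electron.

For θ = 146°:
cos(146°) = -0.8290
1 - cos(146°) = 1.8290

Δλ = 2.4263 × 1.8290
Δλ = 4.4378 pm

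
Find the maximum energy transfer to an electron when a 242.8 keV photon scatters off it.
118.3060 keV

Maximum energy transfer occurs at θ = 180° (backscattering).

Initial photon: E₀ = 242.8 keV → λ₀ = 5.1064 pm

Maximum Compton shift (at 180°):
Δλ_max = 2λ_C = 2 × 2.4263 = 4.8526 pm

Final wavelength:
λ' = 5.1064 + 4.8526 = 9.9591 pm

Minimum photon energy (maximum energy to electron):
E'_min = hc/λ' = 124.4940 keV

Maximum electron kinetic energy:
K_max = E₀ - E'_min = 242.8000 - 124.4940 = 118.3060 keV

(Intermediate values are shown rounded; full precision is carried through to the final answer.)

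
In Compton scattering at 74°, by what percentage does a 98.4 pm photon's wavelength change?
1.7861%

Calculate the Compton shift:
Δλ = λ_C(1 - cos(74°))
Δλ = 2.4263 × (1 - cos(74°))
Δλ = 2.4263 × 0.7244
Δλ = 1.7575 pm

Percentage change:
(Δλ/λ₀) × 100 = (1.7575/98.4) × 100
= 1.7861%

(Intermediate values are shown rounded; full precision is carried through to the final answer.)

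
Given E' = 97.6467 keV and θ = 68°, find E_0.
110.8999 keV

Convert final energy to wavelength (hc ≈ 1239.842 keV·pm):
λ' = hc/E' = 1239.842 / 97.6467 = 12.6972 pm

Calculate the Compton shift:
Δλ = λ_C(1 - cos(68°))
Δλ = 2.4263 × (1 - cos(68°))
Δλ = 1.5174 pm

Initial wavelength:
λ = λ' - Δλ = 12.6972 - 1.5174 = 11.1798 pm

Initial energy:
E = hc/λ = 1239.842 / 11.1798 = 110.8999 keV

(Intermediate values are shown rounded; full precision is carried through to the final answer.)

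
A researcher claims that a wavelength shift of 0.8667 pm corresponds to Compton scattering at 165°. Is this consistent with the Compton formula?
No, inconsistent

Calculate the expected shift for θ = 165°:

Δλ_expected = λ_C(1 - cos(165°))
Δλ_expected = 2.4263 × (1 - cos(165°))
Δλ_expected = 2.4263 × 1.9659
Δλ_expected = 4.7699 pm

Given shift: 0.8667 pm
Expected shift: 4.7699 pm
Difference: 3.9032 pm

The values do not match. The given shift corresponds to θ ≈ 50.0°, not 165°.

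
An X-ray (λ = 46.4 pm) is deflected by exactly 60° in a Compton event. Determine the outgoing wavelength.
47.6132 pm

Using the Compton formula: λ' = λ + λ_C(1 − cos θ)

For θ = 60°, cos θ = 1/2 (exact) = 0.5000, so:
1 − cos 60° = 1 − (1/2) = 0.5000

Δλ = λ_C × 0.5000 = 2.4263 × 0.5000 = 1.2132 pm

λ' = 46.4 + 1.2132 = 47.6132 pm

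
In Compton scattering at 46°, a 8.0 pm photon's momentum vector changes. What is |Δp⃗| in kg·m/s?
6.2318e-23 kg·m/s

Photon momentum magnitude is p = h/λ.

Initial momentum:
p₀ = h/λ = 6.6261e-34/8.0000e-12 = 8.2826e-23 kg·m/s

After scattering:
λ' = λ + Δλ = 8.0 + 0.7409 = 8.7409 pm
p' = h/λ' = 6.6261e-34/8.7409e-12 = 7.5806e-23 kg·m/s

Momentum is a vector; the scattered photon's direction makes angle θ = 46° with the incident direction. The magnitude of the vector change Δp⃗ = p⃗₀ − p⃗' is found from the law of cosines:
|Δp⃗|² = p₀² + p'² − 2p₀p'cos θ
|Δp⃗|² = (8.2826e-23)² + (7.5806e-23)² − 2·8.2826e-23·7.5806e-23·cos(46°)
|Δp⃗| = 6.2318e-23 kg·m/s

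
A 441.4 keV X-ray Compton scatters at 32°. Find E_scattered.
390.1858 keV

First convert energy to wavelength:
λ = hc/E, with hc ≈ 1239.842 keV·pm (i.e. 1239.842 eV·nm)

For E = 441.4 keV = 441400 eV:
λ = 1239.842 keV·pm / 441.4 keV
λ = 2.8089 pm

Calculate the Compton shift:
Δλ = λ_C(1 - cos(32°)) = 2.4263 × 0.1520
Δλ = 0.3687 pm

Final wavelength:
λ' = 2.8089 + 0.3687 = 3.1776 pm

Final energy:
E' = hc/λ' = 1239.842 / 3.1776 = 390.1858 keV

(Intermediate values are shown rounded; full precision is carried through to the final answer.)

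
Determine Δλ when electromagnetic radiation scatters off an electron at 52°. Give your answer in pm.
0.9325 pm

Using the Compton scattering formula:
Δλ = λ_C(1 - cos θ)

where λ_C = h/(m_e·c) ≈ 2.4263 pm is the Compton wavelength of an electron.

For θ = 52°:
cos(52°) = 0.6157
1 - cos(52°) = 0.3843

Δλ = 2.4263 × 0.3843
Δλ = 0.9325 pm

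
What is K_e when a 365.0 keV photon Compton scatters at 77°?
130.0629 keV

By energy conservation: K_e = E_initial - E_final

First find the scattered photon energy:
Initial wavelength: λ = hc/E = 3.3968 pm
Compton shift: Δλ = λ_C(1 - cos(77°)) = 1.8805 pm
Final wavelength: λ' = 3.3968 + 1.8805 = 5.2773 pm
Final photon energy: E' = hc/λ' = 234.9371 keV

Electron kinetic energy:
K_e = E - E' = 365.0000 - 234.9371 = 130.0629 keV

(Intermediate values are shown rounded; full precision is carried through to the final answer.)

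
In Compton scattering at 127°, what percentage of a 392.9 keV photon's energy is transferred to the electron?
0.5519 (or 55.19%)

Calculate initial and final photon energies:

Initial: E₀ = 392.9 keV → λ₀ = 3.1556 pm
Compton shift: Δλ = 3.8865 pm
Final wavelength: λ' = 7.0421 pm
Final energy: E' = 176.0610 keV

Fractional energy loss:
(E₀ - E')/E₀ = (392.9000 - 176.0610)/392.9000
= 216.8390/392.9000
= 0.5519
= 55.19%

(Intermediate values are shown rounded; full precision is carried through to the final answer.)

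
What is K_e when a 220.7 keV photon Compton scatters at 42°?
22.0386 keV

By energy conservation: K_e = E_initial - E_final

First find the scattered photon energy:
Initial wavelength: λ = hc/E = 5.6178 pm
Compton shift: Δλ = λ_C(1 - cos(42°)) = 0.6232 pm
Final wavelength: λ' = 5.6178 + 0.6232 = 6.2410 pm
Final photon energy: E' = hc/λ' = 198.6614 keV

Electron kinetic energy:
K_e = E - E' = 220.7000 - 198.6614 = 22.0386 keV

(Intermediate values are shown rounded; full precision is carried through to the final answer.)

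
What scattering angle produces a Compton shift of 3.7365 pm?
122.68°

From the Compton formula Δλ = λ_C(1 - cos θ), we can solve for θ:

cos θ = 1 - Δλ/λ_C

Given:
- Δλ = 3.7365 pm
- λ_C = h/(m_e·c) ≈ 2.42631024 pm

cos θ = 1 - 3.7365/2.42631024
cos θ = 1 - 1.539993
cos θ = -0.539993

θ = arccos(-0.539993)
θ = 122.68°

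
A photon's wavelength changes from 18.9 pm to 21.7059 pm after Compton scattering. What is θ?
99.00°

First find the wavelength shift:
Δλ = λ' - λ = 21.7059 - 18.9 = 2.8059 pm

Using Δλ = λ_C(1 - cos θ), with λ_C = h/(m_e·c) ≈ 2.42631024 pm:
cos θ = 1 - Δλ/λ_C
cos θ = 1 - 2.8059/2.42631024
cos θ = -0.156447

θ = arccos(-0.156447)
θ = 99.00°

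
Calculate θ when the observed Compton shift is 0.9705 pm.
53.13°

From the Compton formula Δλ = λ_C(1 - cos θ), we can solve for θ:

cos θ = 1 - Δλ/λ_C

Given:
- Δλ = 0.9705 pm
- λ_C = h/(m_e·c) ≈ 2.42631024 pm

cos θ = 1 - 0.9705/2.42631024
cos θ = 1 - 0.399990
cos θ = 0.600010

θ = arccos(0.600010)
θ = 53.13°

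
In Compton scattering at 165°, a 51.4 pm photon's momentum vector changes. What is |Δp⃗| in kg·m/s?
2.4477e-23 kg·m/s

Photon momentum magnitude is p = h/λ.

Initial momentum:
p₀ = h/λ = 6.6261e-34/5.1400e-11 = 1.2891e-23 kg·m/s

After scattering:
λ' = λ + Δλ = 51.4 + 4.7699 = 56.1699 pm
p' = h/λ' = 6.6261e-34/5.6170e-11 = 1.1796e-23 kg·m/s

Momentum is a vector; the scattered photon's direction makes angle θ = 165° with the incident direction. The magnitude of the vector change Δp⃗ = p⃗₀ − p⃗' is found from the law of cosines:
|Δp⃗|² = p₀² + p'² − 2p₀p'cos θ
|Δp⃗|² = (1.2891e-23)² + (1.1796e-23)² − 2·1.2891e-23·1.1796e-23·cos(165°)
|Δp⃗| = 2.4477e-23 kg·m/s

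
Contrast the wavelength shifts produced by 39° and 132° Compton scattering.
132° produces the larger shift by a factor of 7.490

Calculate both shifts using Δλ = λ_C(1 - cos θ):

For θ₁ = 39°:
Δλ₁ = 2.4263 × (1 - cos(39°))
Δλ₁ = 2.4263 × 0.2229
Δλ₁ = 0.5407 pm

For θ₂ = 132°:
Δλ₂ = 2.4263 × (1 - cos(132°))
Δλ₂ = 2.4263 × 1.6691
Δλ₂ = 4.0498 pm

The 132° angle produces the larger shift.
Ratio: 4.0498/0.5407 = 7.490

(Intermediate values are shown rounded; full precision is carried through to the final answer.)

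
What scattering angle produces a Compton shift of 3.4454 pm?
114.84°

From the Compton formula Δλ = λ_C(1 - cos θ), we can solve for θ:

cos θ = 1 - Δλ/λ_C

Given:
- Δλ = 3.4454 pm
- λ_C = h/(m_e·c) ≈ 2.42631024 pm

cos θ = 1 - 3.4454/2.42631024
cos θ = 1 - 1.420016
cos θ = -0.420016

θ = arccos(-0.420016)
θ = 114.84°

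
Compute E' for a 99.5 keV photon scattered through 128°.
75.6886 keV

First convert energy to wavelength:
λ = hc/E, with hc ≈ 1239.842 keV·pm (i.e. 1239.842 eV·nm)

For E = 99.5 keV = 99500 eV:
λ = 1239.842 keV·pm / 99.5 keV
λ = 12.4607 pm

Calculate the Compton shift:
Δλ = λ_C(1 - cos(128°)) = 2.4263 × 1.6157
Δλ = 3.9201 pm

Final wavelength:
λ' = 12.4607 + 3.9201 = 16.3808 pm

Final energy:
E' = hc/λ' = 1239.842 / 16.3808 = 75.6886 keV

(Intermediate values are shown rounded; full precision is carried through to the final answer.)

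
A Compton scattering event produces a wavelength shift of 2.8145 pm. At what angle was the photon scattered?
99.21°

From the Compton formula Δλ = λ_C(1 - cos θ), we can solve for θ:

cos θ = 1 - Δλ/λ_C

Given:
- Δλ = 2.8145 pm
- λ_C = h/(m_e·c) ≈ 2.42631024 pm

cos θ = 1 - 2.8145/2.42631024
cos θ = 1 - 1.159992
cos θ = -0.159992

θ = arccos(-0.159992)
θ = 99.21°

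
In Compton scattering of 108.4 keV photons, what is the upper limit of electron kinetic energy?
32.2907 keV

Maximum energy transfer occurs at θ = 180° (backscattering).

Initial photon: E₀ = 108.4 keV → λ₀ = 11.4377 pm

Maximum Compton shift (at 180°):
Δλ_max = 2λ_C = 2 × 2.4263 = 4.8526 pm

Final wavelength:
λ' = 11.4377 + 4.8526 = 16.2903 pm

Minimum photon energy (maximum energy to electron):
E'_min = hc/λ' = 76.1093 keV

Maximum electron kinetic energy:
K_max = E₀ - E'_min = 108.4000 - 76.1093 = 32.2907 keV

(Intermediate values are shown rounded; full precision is carried through to the final answer.)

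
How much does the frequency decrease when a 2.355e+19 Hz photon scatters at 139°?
5.902e+18 Hz (decrease)

Convert frequency to wavelength (c = 299792458 m/s):
λ₀ = c/f₀ = 299792458/2.355e+19 = 1.2730041e-11 m = 12.7300 pm

Calculate Compton shift:
Δλ = λ_C(1 - cos(139°)) = 4.2575 pm

Final wavelength:
λ' = λ₀ + Δλ = 12.7300 + 4.2575 = 16.9875 pm

Final frequency:
f' = c/λ' = 299792458/1.6987510e-11 = 1.7647816e+19 Hz

Frequency shift (decrease):
Δf = f₀ - f' = 2.355e+19 - 1.7647816e+19 = 5.902e+18 Hz

(Intermediate values are shown rounded; full precision is carried through to the final answer.)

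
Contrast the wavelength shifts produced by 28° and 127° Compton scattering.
127° produces the larger shift by a factor of 13.685

Calculate both shifts using Δλ = λ_C(1 - cos θ):

For θ₁ = 28°:
Δλ₁ = 2.4263 × (1 - cos(28°))
Δλ₁ = 2.4263 × 0.1171
Δλ₁ = 0.2840 pm

For θ₂ = 127°:
Δλ₂ = 2.4263 × (1 - cos(127°))
Δλ₂ = 2.4263 × 1.6018
Δλ₂ = 3.8865 pm

The 127° angle produces the larger shift.
Ratio: 3.8865/0.2840 = 13.685

(Intermediate values are shown rounded; full precision is carried through to the final answer.)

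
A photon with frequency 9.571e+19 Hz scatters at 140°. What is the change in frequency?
5.529e+19 Hz (decrease)

Convert frequency to wavelength (c = 299792458 m/s):
λ₀ = c/f₀ = 299792458/9.571e+19 = 3.1323003e-12 m = 3.1323 pm

Calculate Compton shift:
Δλ = λ_C(1 - cos(140°)) = 4.2850 pm

Final wavelength:
λ' = λ₀ + Δλ = 3.1323 + 4.2850 = 7.4173 pm

Final frequency:
f' = c/λ' = 299792458/7.4172720e-12 = 4.0418156e+19 Hz

Frequency shift (decrease):
Δf = f₀ - f' = 9.571e+19 - 4.0418156e+19 = 5.529e+19 Hz

(Intermediate values are shown rounded; full precision is carried through to the final answer.)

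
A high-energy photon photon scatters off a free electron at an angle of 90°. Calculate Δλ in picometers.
2.4263 pm

Using the Compton scattering formula:
Δλ = λ_C(1 - cos θ)

where λ_C = h/(m_e·c) ≈ 2.4263 pm is the Compton wavelength of an electron.

For θ = 90°:
cos(90°) = 0.0000
1 - cos(90°) = 1.0000

Δλ = 2.4263 × 1.0000
Δλ = 2.4263 pm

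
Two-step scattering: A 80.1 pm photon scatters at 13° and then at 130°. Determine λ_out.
84.1481 pm

Apply Compton shift twice:

First scattering at θ₁ = 13°:
Δλ₁ = λ_C(1 - cos(13°))
Δλ₁ = 2.4263 × 0.0256
Δλ₁ = 0.0622 pm

After first scattering:
λ₁ = 80.1 + 0.0622 = 80.1622 pm

Second scattering at θ₂ = 130°:
Δλ₂ = λ_C(1 - cos(130°))
Δλ₂ = 2.4263 × 1.6428
Δλ₂ = 3.9859 pm

Final wavelength:
λ₂ = 80.1622 + 3.9859 = 84.1481 pm

Total shift: Δλ_total = 0.0622 + 3.9859 = 4.0481 pm

(Intermediate values are shown rounded; full precision is carried through to the final answer.)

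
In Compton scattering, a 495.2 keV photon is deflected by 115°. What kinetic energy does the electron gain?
287.0133 keV

By energy conservation: K_e = E_initial - E_final

First find the scattered photon energy:
Initial wavelength: λ = hc/E = 2.5037 pm
Compton shift: Δλ = λ_C(1 - cos(115°)) = 3.4517 pm
Final wavelength: λ' = 2.5037 + 3.4517 = 5.9554 pm
Final photon energy: E' = hc/λ' = 208.1867 keV

Electron kinetic energy:
K_e = E - E' = 495.2000 - 208.1867 = 287.0133 keV

(Intermediate values are shown rounded; full precision is carried through to the final answer.)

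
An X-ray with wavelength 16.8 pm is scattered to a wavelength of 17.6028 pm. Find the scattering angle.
48.00°

First find the wavelength shift:
Δλ = λ' - λ = 17.6028 - 16.8 = 0.8028 pm

Using Δλ = λ_C(1 - cos θ), with λ_C = h/(m_e·c) ≈ 2.42631024 pm:
cos θ = 1 - Δλ/λ_C
cos θ = 1 - 0.8028/2.42631024
cos θ = 0.669127

θ = arccos(0.669127)
θ = 48.00°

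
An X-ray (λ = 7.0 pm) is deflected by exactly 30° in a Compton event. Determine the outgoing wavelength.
7.3251 pm

Using the Compton formula: λ' = λ + λ_C(1 − cos θ)

For θ = 30°, cos θ = √3/2 (exact) ≈ 0.8660, so:
1 − cos 30° = 1 − (√3/2) ≈ 0.1340

Δλ = λ_C × 0.1340 = 2.4263 × 0.1340 = 0.3251 pm

λ' = 7.0 + 0.3251 = 7.3251 pm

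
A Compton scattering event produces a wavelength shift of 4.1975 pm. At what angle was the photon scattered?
136.89°

From the Compton formula Δλ = λ_C(1 - cos θ), we can solve for θ:

cos θ = 1 - Δλ/λ_C

Given:
- Δλ = 4.1975 pm
- λ_C = h/(m_e·c) ≈ 2.42631024 pm

cos θ = 1 - 4.1975/2.42631024
cos θ = 1 - 1.729993
cos θ = -0.729993

θ = arccos(-0.729993)
θ = 136.89°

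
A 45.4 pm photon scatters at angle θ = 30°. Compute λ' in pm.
45.7251 pm

Using the Compton scattering formula:
λ' = λ + Δλ = λ + λ_C(1 - cos θ)

Given:
- Initial wavelength λ = 45.4 pm
- Scattering angle θ = 30°
- Compton wavelength λ_C ≈ 2.4263 pm

Calculate the shift:
Δλ = 2.4263 × (1 - cos(30°))
Δλ = 2.4263 × 0.1340
Δλ = 0.3251 pm

Final wavelength:
λ' = 45.4 + 0.3251 = 45.7251 pm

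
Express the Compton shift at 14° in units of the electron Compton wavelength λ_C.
0.0297 λ_C

The Compton shift formula is:
Δλ = λ_C(1 - cos θ)

Dividing both sides by λ_C:
Δλ/λ_C = 1 - cos θ

For θ = 14°:
Δλ/λ_C = 1 - cos(14°)
Δλ/λ_C = 1 - 0.9703
Δλ/λ_C = 0.0297

This means the shift is 0.0297 × λ_C = 0.0721 pm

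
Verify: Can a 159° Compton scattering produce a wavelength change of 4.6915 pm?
Yes, consistent

Calculate the expected shift for θ = 159°:

Δλ_expected = λ_C(1 - cos(159°))
Δλ_expected = 2.4263 × (1 - cos(159°))
Δλ_expected = 2.4263 × 1.9336
Δλ_expected = 4.6915 pm

Given shift: 4.6915 pm
Expected shift: 4.6915 pm
Difference: 0.0000 pm

The values match. This is consistent with Compton scattering at the stated angle.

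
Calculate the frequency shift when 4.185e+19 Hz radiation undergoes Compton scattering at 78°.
8.853e+18 Hz (decrease)

Convert frequency to wavelength (c = 299792458 m/s):
λ₀ = c/f₀ = 299792458/4.185e+19 = 7.1634996e-12 m = 7.1635 pm

Calculate Compton shift:
Δλ = λ_C(1 - cos(78°)) = 1.9219 pm

Final wavelength:
λ' = λ₀ + Δλ = 7.1635 + 1.9219 = 9.0854 pm

Final frequency:
f' = c/λ' = 299792458/9.0853516e-12 = 3.2997343e+19 Hz

Frequency shift (decrease):
Δf = f₀ - f' = 4.185e+19 - 3.2997343e+19 = 8.853e+18 Hz

(Intermediate values are shown rounded; full precision is carried through to the final answer.)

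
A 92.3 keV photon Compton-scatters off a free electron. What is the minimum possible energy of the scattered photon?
67.8052 keV (at θ = 180°)

The scattered photon has minimum energy when its wavelength is maximum, i.e., when the Compton shift Δλ = λ_C(1 − cos θ) is maximum. This occurs at θ = 180° (backscattering), giving Δλ_max = 2λ_C = 4.8526 pm.

Initial wavelength: λ₀ = hc/E₀ = 13.4327 pm
Maximum final wavelength: λ'_max = λ₀ + 2λ_C = 13.4327 + 4.8526 = 18.2854 pm
Minimum final energy: E'_min = hc/λ'_max = 67.8052 keV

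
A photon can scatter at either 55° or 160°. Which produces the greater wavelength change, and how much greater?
160° produces the larger shift by a factor of 4.549

Calculate both shifts using Δλ = λ_C(1 - cos θ):

For θ₁ = 55°:
Δλ₁ = 2.4263 × (1 - cos(55°))
Δλ₁ = 2.4263 × 0.4264
Δλ₁ = 1.0346 pm

For θ₂ = 160°:
Δλ₂ = 2.4263 × (1 - cos(160°))
Δλ₂ = 2.4263 × 1.9397
Δλ₂ = 4.7063 pm

The 160° angle produces the larger shift.
Ratio: 4.7063/1.0346 = 4.549

(Intermediate values are shown rounded; full precision is carried through to the final answer.)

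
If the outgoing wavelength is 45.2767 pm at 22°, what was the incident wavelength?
45.1000 pm

From λ' = λ + Δλ, we have λ = λ' - Δλ

First calculate the Compton shift:
Δλ = λ_C(1 - cos θ)
Δλ = 2.4263 × (1 - cos(22°))
Δλ = 2.4263 × 0.0728
Δλ = 0.1767 pm

Initial wavelength:
λ = λ' - Δλ
λ = 45.2767 - 0.1767
λ = 45.1000 pm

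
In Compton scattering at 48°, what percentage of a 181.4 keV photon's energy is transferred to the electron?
0.1051 (or 10.51%)

Calculate initial and final photon energies:

Initial: E₀ = 181.4 keV → λ₀ = 6.8349 pm
Compton shift: Δλ = 0.8028 pm
Final wavelength: λ' = 7.6376 pm
Final energy: E' = 162.3331 keV

Fractional energy loss:
(E₀ - E')/E₀ = (181.4000 - 162.3331)/181.4000
= 19.0669/181.4000
= 0.1051
= 10.51%

(Intermediate values are shown rounded; full precision is carried through to the final answer.)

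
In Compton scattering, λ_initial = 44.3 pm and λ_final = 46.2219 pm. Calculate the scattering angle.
78.00°

First find the wavelength shift:
Δλ = λ' - λ = 46.2219 - 44.3 = 1.9219 pm

Using Δλ = λ_C(1 - cos θ), with λ_C = h/(m_e·c) ≈ 2.42631024 pm:
cos θ = 1 - Δλ/λ_C
cos θ = 1 - 1.9219/2.42631024
cos θ = 0.207892

θ = arccos(0.207892)
θ = 78.00°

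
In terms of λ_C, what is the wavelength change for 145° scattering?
1.8192 λ_C

The Compton shift formula is:
Δλ = λ_C(1 - cos θ)

Dividing both sides by λ_C:
Δλ/λ_C = 1 - cos θ

For θ = 145°:
Δλ/λ_C = 1 - cos(145°)
Δλ/λ_C = 1 - -0.8192
Δλ/λ_C = 1.8192

This means the shift is 1.8192 × λ_C = 4.4138 pm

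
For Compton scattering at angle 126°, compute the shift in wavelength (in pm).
3.8525 pm

Using the Compton scattering formula:
Δλ = λ_C(1 - cos θ)

where λ_C = h/(m_e·c) ≈ 2.4263 pm is the Compton wavelength of an electron.

For θ = 126°:
cos(126°) = -0.5878
1 - cos(126°) = 1.5878

Δλ = 2.4263 × 1.5878
Δλ = 3.8525 pm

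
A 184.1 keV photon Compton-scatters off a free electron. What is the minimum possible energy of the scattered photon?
107.0007 keV (at θ = 180°)

The scattered photon has minimum energy when its wavelength is maximum, i.e., when the Compton shift Δλ = λ_C(1 − cos θ) is maximum. This occurs at θ = 180° (backscattering), giving Δλ_max = 2λ_C = 4.8526 pm.

Initial wavelength: λ₀ = hc/E₀ = 6.7346 pm
Maximum final wavelength: λ'_max = λ₀ + 2λ_C = 6.7346 + 4.8526 = 11.5872 pm
Minimum final energy: E'_min = hc/λ'_max = 107.0007 keV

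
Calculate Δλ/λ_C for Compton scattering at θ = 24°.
0.0865 λ_C

The Compton shift formula is:
Δλ = λ_C(1 - cos θ)

Dividing both sides by λ_C:
Δλ/λ_C = 1 - cos θ

For θ = 24°:
Δλ/λ_C = 1 - cos(24°)
Δλ/λ_C = 1 - 0.9135
Δλ/λ_C = 0.0865

This means the shift is 0.0865 × λ_C = 0.2098 pm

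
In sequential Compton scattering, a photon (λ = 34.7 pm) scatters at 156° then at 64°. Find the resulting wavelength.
40.7055 pm

Apply Compton shift twice:

First scattering at θ₁ = 156°:
Δλ₁ = λ_C(1 - cos(156°))
Δλ₁ = 2.4263 × 1.9135
Δλ₁ = 4.6429 pm

After first scattering:
λ₁ = 34.7 + 4.6429 = 39.3429 pm

Second scattering at θ₂ = 64°:
Δλ₂ = λ_C(1 - cos(64°))
Δλ₂ = 2.4263 × 0.5616
Δλ₂ = 1.3627 pm

Final wavelength:
λ₂ = 39.3429 + 1.3627 = 40.7055 pm

Total shift: Δλ_total = 4.6429 + 1.3627 = 6.0055 pm

(Intermediate values are shown rounded; full precision is carried through to the final answer.)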